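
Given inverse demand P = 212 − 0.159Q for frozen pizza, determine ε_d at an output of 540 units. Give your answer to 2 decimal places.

-1.47

At Q = 540, P = 212 − 0.159(540) = 126.14.
dP/dQ = −0.159, so dQ/dP = 1/(−0.159) = -6.289.
ε = (dQ/dP)(P/Q) = (-6.289)(126.14/540).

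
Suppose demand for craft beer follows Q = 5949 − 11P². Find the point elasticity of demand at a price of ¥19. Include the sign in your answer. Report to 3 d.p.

At P = 19, Q = 1978.
dQ/dP = −22P = -418.
ε = (dQ/dP)(P/Q) = (-418)(19/1978).

-4.015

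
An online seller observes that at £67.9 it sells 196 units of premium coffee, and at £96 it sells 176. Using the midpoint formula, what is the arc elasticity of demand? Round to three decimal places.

-0.314

ΔQ = 176 − 196 = -20; ΔP = 96 − 67.9 = 28.1.
Midpoints: P̄ = 81.95, Q̄ = 186.0.
ε = (ΔQ/ΔP)(P̄/Q̄) = (-20/28.1)(81.95/186.0).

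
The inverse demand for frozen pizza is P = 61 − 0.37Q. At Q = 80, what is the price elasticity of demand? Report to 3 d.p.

At Q = 80, P = 61 − 0.37(80) = 31.40.
dP/dQ = −0.37, so dQ/dP = 1/(−0.37) = -2.703.
ε = (dQ/dP)(P/Q) = (-2.703)(31.40/80).

-1.061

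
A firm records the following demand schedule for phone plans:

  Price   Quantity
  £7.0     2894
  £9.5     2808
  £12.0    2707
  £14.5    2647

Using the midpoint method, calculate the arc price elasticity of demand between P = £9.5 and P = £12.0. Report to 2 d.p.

At P = 9.5, Q = 2808; at P = 12.0, Q = 2707.
ΔQ = -101, ΔP = 2.5. Midpoints: P̄ = 10.75, Q̄ = 2757.5.
ε = (ΔQ/ΔP)(P̄/Q̄) = (-101/2.5)(10.75/2757.5).

-0.16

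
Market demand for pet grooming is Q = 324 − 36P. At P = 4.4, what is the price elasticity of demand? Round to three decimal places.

-0.957

At P = 4.4, Q = 165.600.
dQ/dP = −36.
ε = (dQ/dP)(P/Q) = (-36)(4.4/165.600).
|ε| < 1, so demand is inelastic at this price.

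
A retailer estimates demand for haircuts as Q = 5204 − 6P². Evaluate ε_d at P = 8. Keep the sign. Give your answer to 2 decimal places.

-0.16

At P = 8, Q = 4820.
dQ/dP = −12P = -96.
ε = (dQ/dP)(P/Q) = (-96)(8/4820).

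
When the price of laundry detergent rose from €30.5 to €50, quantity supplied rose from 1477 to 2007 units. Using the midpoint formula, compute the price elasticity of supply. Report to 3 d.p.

0.628

ΔQ = 2007 − 1477 = 530; ΔP = 50 − 30.5 = 19.5.
Midpoints: P̄ = 40.25, Q̄ = 1742.0.
ε_s = (ΔQ/ΔP)(P̄/Q̄) = (530/19.5)(40.25/1742.0).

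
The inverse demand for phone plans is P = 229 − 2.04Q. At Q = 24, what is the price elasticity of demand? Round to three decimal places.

-3.677

At Q = 24, P = 229 − 2.04(24) = 180.04.
dP/dQ = −2.04, so dQ/dP = 1/(−2.04) = -0.490.
ε = (dQ/dP)(P/Q) = (-0.490)(180.04/24).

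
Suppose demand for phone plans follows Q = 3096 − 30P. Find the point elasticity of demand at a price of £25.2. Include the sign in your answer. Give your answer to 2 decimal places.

-0.32

At P = 25.2, Q = 2340.
dQ/dP = −30.
ε = (dQ/dP)(P/Q) = (-30)(25.2/2340).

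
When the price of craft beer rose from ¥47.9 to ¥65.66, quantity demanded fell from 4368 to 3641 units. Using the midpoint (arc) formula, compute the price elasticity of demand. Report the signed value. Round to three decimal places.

-0.580

ΔQ = 3641 − 4368 = -727; ΔP = 65.66 − 47.9 = 17.76.
Midpoints: P̄ = 56.78, Q̄ = 4004.5.
ε = (ΔQ/ΔP)(P̄/Q̄) = (-727/17.76)(56.78/4004.5).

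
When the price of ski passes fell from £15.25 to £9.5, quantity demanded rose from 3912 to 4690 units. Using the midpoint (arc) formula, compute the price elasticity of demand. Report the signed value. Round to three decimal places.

ΔQ = 4690 − 3912 = 778; ΔP = 9.5 − 15.25 = -5.75.
Midpoints: P̄ = 12.38, Q̄ = 4301.0.
ε = (ΔQ/ΔP)(P̄/Q̄) = (778/-5.75)(12.38/4301.0).

-0.389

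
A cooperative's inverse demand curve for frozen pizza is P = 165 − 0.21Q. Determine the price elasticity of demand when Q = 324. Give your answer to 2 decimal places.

-1.43

At Q = 324, P = 165 − 0.21(324) = 96.96.
dP/dQ = −0.21, so dQ/dP = 1/(−0.21) = -4.762.
ε = (dQ/dP)(P/Q) = (-4.762)(96.96/324).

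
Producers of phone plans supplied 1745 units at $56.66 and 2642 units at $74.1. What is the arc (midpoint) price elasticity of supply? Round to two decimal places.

ΔQ = 2642 − 1745 = 897; ΔP = 74.1 − 56.66 = 17.44.
Midpoints: P̄ = 65.38, Q̄ = 2193.5.
ε_s = (ΔQ/ΔP)(P̄/Q̄) = (897/17.44)(65.38/2193.5).

1.53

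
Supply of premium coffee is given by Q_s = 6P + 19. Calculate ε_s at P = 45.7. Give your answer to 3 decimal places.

0.935

At P = 45.7, Q_s = 293.20.
dQ_s/dP = 6.
ε_s = (dQ_s/dP)(P/Q_s) = (6)(45.7/293.20).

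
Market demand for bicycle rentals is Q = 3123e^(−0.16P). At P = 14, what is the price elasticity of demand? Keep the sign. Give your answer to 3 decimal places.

At P = 14, Q = 332.470.
dQ/dP = −0.16·3123e^(−0.16P) = −0.16Q = -53.195.
ε = (dQ/dP)(P/Q) = (-53.195)(14/332.470).

-2.240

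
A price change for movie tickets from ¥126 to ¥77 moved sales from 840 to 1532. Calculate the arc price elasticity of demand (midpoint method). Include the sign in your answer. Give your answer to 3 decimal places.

ΔQ = 1532 − 840 = 692; ΔP = 77 − 126 = -49.
Midpoints: P̄ = 101.50, Q̄ = 1186.0.
ε = (ΔQ/ΔP)(P̄/Q̄) = (692/-49)(101.50/1186.0).

-1.209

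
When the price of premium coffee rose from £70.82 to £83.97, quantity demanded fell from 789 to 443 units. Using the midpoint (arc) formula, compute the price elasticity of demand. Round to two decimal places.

ΔQ = 443 − 789 = -346; ΔP = 83.97 − 70.82 = 13.15.
Midpoints: P̄ = 77.39, Q̄ = 616.0.
ε = (ΔQ/ΔP)(P̄/Q̄) = (-346/13.15)(77.39/616.0).

-3.31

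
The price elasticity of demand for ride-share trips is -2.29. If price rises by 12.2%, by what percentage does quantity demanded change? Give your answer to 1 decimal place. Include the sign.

%ΔQ ≈ ε × %ΔP = (-2.29)(12.2%) = -27.94%.

-27.9%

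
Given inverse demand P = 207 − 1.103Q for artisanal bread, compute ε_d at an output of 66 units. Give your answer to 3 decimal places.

-1.843

At Q = 66, P = 207 − 1.103(66) = 134.20.
dP/dQ = −1.103, so dQ/dP = 1/(−1.103) = -0.907.
ε = (dQ/dP)(P/Q) = (-0.907)(134.20/66).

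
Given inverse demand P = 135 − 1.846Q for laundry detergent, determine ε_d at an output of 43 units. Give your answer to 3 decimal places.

At Q = 43, P = 135 − 1.846(43) = 55.62.
dP/dQ = −1.846, so dQ/dP = 1/(−1.846) = -0.542.
ε = (dQ/dP)(P/Q) = (-0.542)(55.62/43).

-0.701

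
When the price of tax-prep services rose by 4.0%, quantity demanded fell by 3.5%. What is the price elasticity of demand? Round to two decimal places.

-0.88

ε = %ΔQ / %ΔP = (-3.5)/(4.0) = -0.875.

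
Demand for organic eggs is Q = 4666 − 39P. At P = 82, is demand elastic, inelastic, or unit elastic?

elastic

Q = 1468, dQ/dP = -39.
ε = (dQ/dP)(P/Q) ≈ -2.178.
|ε| = 2.18 > 1.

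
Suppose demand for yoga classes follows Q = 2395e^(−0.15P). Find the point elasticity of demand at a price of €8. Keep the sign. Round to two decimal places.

At P = 8, Q = 721.360.
dQ/dP = −0.15·2395e^(−0.15P) = −0.15Q = -108.204.
ε = (dQ/dP)(P/Q) = (-108.204)(8/721.360).

-1.20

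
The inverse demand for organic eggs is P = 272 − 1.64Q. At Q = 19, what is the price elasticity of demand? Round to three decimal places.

At Q = 19, P = 272 − 1.64(19) = 240.84.
dP/dQ = −1.64, so dQ/dP = 1/(−1.64) = -0.610.
ε = (dQ/dP)(P/Q) = (-0.610)(240.84/19).

-7.729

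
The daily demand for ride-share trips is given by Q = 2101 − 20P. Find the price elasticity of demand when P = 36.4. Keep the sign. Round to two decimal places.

-0.53

At P = 36.4, Q = 1373.
dQ/dP = −20.
ε = (dQ/dP)(P/Q) = (-20)(36.4/1373).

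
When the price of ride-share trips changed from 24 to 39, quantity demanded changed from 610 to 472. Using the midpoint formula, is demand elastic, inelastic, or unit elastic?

inelastic

Arc ε ≈ -0.536.
|ε| = 0.54 < 1.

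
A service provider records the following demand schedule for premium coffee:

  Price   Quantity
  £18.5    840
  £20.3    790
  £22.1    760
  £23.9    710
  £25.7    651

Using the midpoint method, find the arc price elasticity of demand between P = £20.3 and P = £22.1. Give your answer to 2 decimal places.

-0.46

At P = 20.3, Q = 790; at P = 22.1, Q = 760.
ΔQ = -30, ΔP = 1.8. Midpoints: P̄ = 21.20, Q̄ = 775.0.
ε = (ΔQ/ΔP)(P̄/Q̄) = (-30/1.8)(21.20/775.0).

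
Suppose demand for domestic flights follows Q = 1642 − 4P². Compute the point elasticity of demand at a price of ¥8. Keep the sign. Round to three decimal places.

-0.369

At P = 8, Q = 1386.
dQ/dP = −8P = -64.
ε = (dQ/dP)(P/Q) = (-64)(8/1386).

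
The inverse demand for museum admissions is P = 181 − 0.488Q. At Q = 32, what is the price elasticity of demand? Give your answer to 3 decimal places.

At Q = 32, P = 181 − 0.488(32) = 165.38.
dP/dQ = −0.488, so dQ/dP = 1/(−0.488) = -2.049.
ε = (dQ/dP)(P/Q) = (-2.049)(165.38/32).

-10.591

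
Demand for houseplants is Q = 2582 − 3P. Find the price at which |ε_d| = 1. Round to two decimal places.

For linear demand Q = a − bP, ε = −bP/(a − bP). |ε| = 1 when bP = a − bP, i.e. P = a/(2b).
P = 2582/(2·3) = 2582/6 = 430.3333.

430.33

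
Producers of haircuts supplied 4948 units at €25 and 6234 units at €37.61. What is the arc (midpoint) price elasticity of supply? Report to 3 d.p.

0.571

ΔQ = 6234 − 4948 = 1286; ΔP = 37.61 − 25 = 12.61.
Midpoints: P̄ = 31.30, Q̄ = 5591.0.
ε_s = (ΔQ/ΔP)(P̄/Q̄) = (1286/12.61)(31.30/5591.0).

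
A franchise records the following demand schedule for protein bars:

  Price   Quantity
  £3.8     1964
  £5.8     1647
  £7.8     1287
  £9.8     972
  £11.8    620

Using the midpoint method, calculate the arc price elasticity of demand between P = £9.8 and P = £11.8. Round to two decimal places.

At P = 9.8, Q = 972; at P = 11.8, Q = 620.
ΔQ = -352, ΔP = 2.0. Midpoints: P̄ = 10.80, Q̄ = 796.0.
ε = (ΔQ/ΔP)(P̄/Q̄) = (-352/2.0)(10.80/796.0).

-2.39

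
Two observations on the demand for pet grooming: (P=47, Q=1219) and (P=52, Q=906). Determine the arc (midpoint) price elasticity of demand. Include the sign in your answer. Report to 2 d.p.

ΔQ = 906 − 1219 = -313; ΔP = 52 − 47 = 5.
Midpoints: P̄ = 49.50, Q̄ = 1062.5.
ε = (ΔQ/ΔP)(P̄/Q̄) = (-313/5)(49.50/1062.5).

-2.92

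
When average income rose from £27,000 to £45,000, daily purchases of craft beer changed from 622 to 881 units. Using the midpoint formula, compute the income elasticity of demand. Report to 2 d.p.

ΔQ = 259, ΔI = 18000. Midpoints: Ī = 36,000, Q̄ = 751.5.
ε_I = (ΔQ/ΔI)(Ī/Q̄) = (259/18000)(36000/751.5).

0.69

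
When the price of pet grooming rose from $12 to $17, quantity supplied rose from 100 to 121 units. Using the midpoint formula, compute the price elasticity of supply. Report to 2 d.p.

ΔQ = 121 − 100 = 21; ΔP = 17 − 12 = 5.
Midpoints: P̄ = 14.50, Q̄ = 110.5.
ε_s = (ΔQ/ΔP)(P̄/Q̄) = (21/5)(14.50/110.5).

0.55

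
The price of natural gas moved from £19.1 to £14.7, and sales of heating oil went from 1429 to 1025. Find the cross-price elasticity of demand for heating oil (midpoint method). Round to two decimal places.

ΔQ_x = 1025 − 1429 = -404; ΔP_y = 14.7 − 19.1 = -4.4.
Midpoints: P̄_y = 16.90, Q̄_x = 1227.0.
ε_xy = (ΔQ_x/ΔP_y)(P̄_y/Q̄_x) = (-404/-4.4)(16.90/1227.0).
ε_xy > 0, so the goods are substitutes.

1.26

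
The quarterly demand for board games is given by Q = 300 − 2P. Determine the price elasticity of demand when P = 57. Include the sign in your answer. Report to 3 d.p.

-0.613

At P = 57, Q = 186.
dQ/dP = −2.
ε = (dQ/dP)(P/Q) = (-2)(57/186).
|ε| < 1, so demand is inelastic at this price.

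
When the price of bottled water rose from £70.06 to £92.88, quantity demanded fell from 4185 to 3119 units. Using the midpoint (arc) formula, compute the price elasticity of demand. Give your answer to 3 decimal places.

ΔQ = 3119 − 4185 = -1066; ΔP = 92.88 − 70.06 = 22.82.
Midpoints: P̄ = 81.47, Q̄ = 3652.0.
ε = (ΔQ/ΔP)(P̄/Q̄) = (-1066/22.82)(81.47/3652.0).

-1.042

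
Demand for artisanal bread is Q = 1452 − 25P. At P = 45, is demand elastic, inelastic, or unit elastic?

elastic

Q = 327, dQ/dP = -25.
ε = (dQ/dP)(P/Q) ≈ -3.440.
|ε| = 3.44 > 1.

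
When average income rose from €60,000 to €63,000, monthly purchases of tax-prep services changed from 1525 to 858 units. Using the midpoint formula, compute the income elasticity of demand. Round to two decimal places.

ΔQ = -667, ΔI = 3000. Midpoints: Ī = 61,500, Q̄ = 1191.5.
ε_I = (ΔQ/ΔI)(Ī/Q̄) = (-667/3000)(61500/1191.5).

-11.48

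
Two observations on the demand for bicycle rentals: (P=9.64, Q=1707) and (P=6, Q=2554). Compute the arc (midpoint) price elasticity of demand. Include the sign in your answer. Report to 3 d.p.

-0.854

ΔQ = 2554 − 1707 = 847; ΔP = 6 − 9.64 = -3.64.
Midpoints: P̄ = 7.82, Q̄ = 2130.5.
ε = (ΔQ/ΔP)(P̄/Q̄) = (847/-3.64)(7.82/2130.5).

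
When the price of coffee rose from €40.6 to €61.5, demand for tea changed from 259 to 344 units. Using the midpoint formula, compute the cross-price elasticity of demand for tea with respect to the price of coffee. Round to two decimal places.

0.69

ΔQ_x = 344 − 259 = 85; ΔP_y = 61.5 − 40.6 = 20.9.
Midpoints: P̄_y = 51.05, Q̄_x = 301.5.
ε_xy = (ΔQ_x/ΔP_y)(P̄_y/Q̄_x) = (85/20.9)(51.05/301.5).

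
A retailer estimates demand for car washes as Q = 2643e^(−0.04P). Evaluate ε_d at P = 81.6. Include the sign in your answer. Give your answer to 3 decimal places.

At P = 81.6, Q = 101.056.
dQ/dP = −0.04·2643e^(−0.04P) = −0.04Q = -4.042.
ε = (dQ/dP)(P/Q) = (-4.042)(81.6/101.056).
|ε| > 1, so demand is elastic at this price.

-3.264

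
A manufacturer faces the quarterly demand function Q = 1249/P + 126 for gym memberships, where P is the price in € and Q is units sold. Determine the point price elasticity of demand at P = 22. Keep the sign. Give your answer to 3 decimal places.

-0.311

At P = 22, Q = 182.773.
dQ/dP = −1249/P² = -2.581.
ε = (dQ/dP)(P/Q) = (-2.581)(22/182.773).
|ε| < 1, so demand is inelastic at this price.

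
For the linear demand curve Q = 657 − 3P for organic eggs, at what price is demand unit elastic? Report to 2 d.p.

For linear demand Q = a − bP, ε = −bP/(a − bP). |ε| = 1 when bP = a − bP, i.e. P = a/(2b).
P = 657/(2·3) = 657/6 = 109.5000.

109.50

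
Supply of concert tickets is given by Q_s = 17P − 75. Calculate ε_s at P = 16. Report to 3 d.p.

At P = 16, Q_s = 197.
dQ_s/dP = 17.
ε_s = (dQ_s/dP)(P/Q_s) = (17)(16/197).

1.381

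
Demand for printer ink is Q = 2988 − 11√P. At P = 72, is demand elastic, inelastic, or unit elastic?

inelastic

Q = 2894.662, dQ/dP = -0.648.
ε = (dQ/dP)(P/Q) ≈ -0.016.
|ε| = 0.02 < 1.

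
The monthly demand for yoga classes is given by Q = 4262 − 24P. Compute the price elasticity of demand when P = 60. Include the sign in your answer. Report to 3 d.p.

At P = 60, Q = 2822.
dQ/dP = −24.
ε = (dQ/dP)(P/Q) = (-24)(60/2822).

-0.510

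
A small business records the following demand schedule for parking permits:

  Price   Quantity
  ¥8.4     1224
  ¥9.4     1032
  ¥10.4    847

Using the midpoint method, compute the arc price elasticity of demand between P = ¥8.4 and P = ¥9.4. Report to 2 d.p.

At P = 8.4, Q = 1224; at P = 9.4, Q = 1032.
ΔQ = -192, ΔP = 1.0. Midpoints: P̄ = 8.90, Q̄ = 1128.0.
ε = (ΔQ/ΔP)(P̄/Q̄) = (-192/1.0)(8.90/1128.0).

-1.51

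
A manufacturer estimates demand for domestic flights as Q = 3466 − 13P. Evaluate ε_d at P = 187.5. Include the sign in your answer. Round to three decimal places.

At P = 187.5, Q = 1028.500.
dQ/dP = −13.
ε = (dQ/dP)(P/Q) = (-13)(187.5/1028.500).

-2.370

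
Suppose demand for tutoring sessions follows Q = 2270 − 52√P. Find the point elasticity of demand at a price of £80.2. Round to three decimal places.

-0.129

At P = 80.2, Q = 1804.317.
dQ/dP = −52/(2√P) = -2.903.
ε = (dQ/dP)(P/Q) = (-2.903)(80.2/1804.317).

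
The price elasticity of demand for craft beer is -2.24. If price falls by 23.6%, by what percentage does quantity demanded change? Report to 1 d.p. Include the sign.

%ΔQ ≈ ε × %ΔP = (-2.24)(-23.6%) = 52.86%.

52.9%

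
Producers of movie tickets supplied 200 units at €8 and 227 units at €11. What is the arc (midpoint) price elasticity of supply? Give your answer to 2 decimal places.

0.40

ΔQ = 227 − 200 = 27; ΔP = 11 − 8 = 3.
Midpoints: P̄ = 9.50, Q̄ = 213.5.
ε_s = (ΔQ/ΔP)(P̄/Q̄) = (27/3)(9.50/213.5).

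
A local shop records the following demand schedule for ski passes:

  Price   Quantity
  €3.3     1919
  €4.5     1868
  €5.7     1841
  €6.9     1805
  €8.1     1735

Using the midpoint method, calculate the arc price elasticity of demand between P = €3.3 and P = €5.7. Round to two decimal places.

At P = 3.3, Q = 1919; at P = 5.7, Q = 1841.
ΔQ = -78, ΔP = 2.4. Midpoints: P̄ = 4.50, Q̄ = 1880.0.
ε = (ΔQ/ΔP)(P̄/Q̄) = (-78/2.4)(4.50/1880.0).

-0.08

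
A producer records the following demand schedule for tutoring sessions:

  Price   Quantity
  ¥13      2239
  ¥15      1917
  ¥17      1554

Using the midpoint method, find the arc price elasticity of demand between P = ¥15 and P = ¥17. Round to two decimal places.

At P = 15, Q = 1917; at P = 17, Q = 1554.
ΔQ = -363, ΔP = 2. Midpoints: P̄ = 16.00, Q̄ = 1735.5.
ε = (ΔQ/ΔP)(P̄/Q̄) = (-363/2)(16.00/1735.5).

-1.67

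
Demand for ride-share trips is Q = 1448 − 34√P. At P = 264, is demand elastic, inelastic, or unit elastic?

inelastic

Q = 895.565, dQ/dP = -1.046.
ε = (dQ/dP)(P/Q) ≈ -0.308.
|ε| = 0.31 < 1.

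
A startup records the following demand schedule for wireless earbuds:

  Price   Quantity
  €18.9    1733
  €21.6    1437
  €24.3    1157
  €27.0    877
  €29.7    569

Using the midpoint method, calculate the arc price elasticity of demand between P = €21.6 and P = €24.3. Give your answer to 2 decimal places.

At P = 21.6, Q = 1437; at P = 24.3, Q = 1157.
ΔQ = -280, ΔP = 2.7. Midpoints: P̄ = 22.95, Q̄ = 1297.0.
ε = (ΔQ/ΔP)(P̄/Q̄) = (-280/2.7)(22.95/1297.0).

-1.84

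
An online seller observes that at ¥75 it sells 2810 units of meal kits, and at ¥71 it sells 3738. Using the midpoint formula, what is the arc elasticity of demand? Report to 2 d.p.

ΔQ = 3738 − 2810 = 928; ΔP = 71 − 75 = -4.
Midpoints: P̄ = 73.00, Q̄ = 3274.0.
ε = (ΔQ/ΔP)(P̄/Q̄) = (928/-4)(73.00/3274.0).

-5.17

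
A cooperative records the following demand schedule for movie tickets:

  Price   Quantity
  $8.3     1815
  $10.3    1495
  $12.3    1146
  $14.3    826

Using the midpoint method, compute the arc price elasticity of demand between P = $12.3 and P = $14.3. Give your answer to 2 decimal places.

-2.16

At P = 12.3, Q = 1146; at P = 14.3, Q = 826.
ΔQ = -320, ΔP = 2.0. Midpoints: P̄ = 13.30, Q̄ = 986.0.
ε = (ΔQ/ΔP)(P̄/Q̄) = (-320/2.0)(13.30/986.0).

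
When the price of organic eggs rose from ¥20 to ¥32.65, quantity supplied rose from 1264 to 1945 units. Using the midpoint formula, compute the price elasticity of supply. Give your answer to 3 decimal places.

0.883

ΔQ = 1945 − 1264 = 681; ΔP = 32.65 − 20 = 12.65.
Midpoints: P̄ = 26.32, Q̄ = 1604.5.
ε_s = (ΔQ/ΔP)(P̄/Q̄) = (681/12.65)(26.32/1604.5).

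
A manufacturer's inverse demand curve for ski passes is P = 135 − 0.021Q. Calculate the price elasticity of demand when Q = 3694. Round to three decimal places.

At Q = 3694, P = 135 − 0.021(3694) = 57.43.
dP/dQ = −0.021, so dQ/dP = 1/(−0.021) = -47.619.
ε = (dQ/dP)(P/Q) = (-47.619)(57.43/3694).

-0.740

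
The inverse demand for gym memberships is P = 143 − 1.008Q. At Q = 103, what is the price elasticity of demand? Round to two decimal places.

At Q = 103, P = 143 − 1.008(103) = 39.18.
dP/dQ = −1.008, so dQ/dP = 1/(−1.008) = -0.992.
ε = (dQ/dP)(P/Q) = (-0.992)(39.18/103).

-0.38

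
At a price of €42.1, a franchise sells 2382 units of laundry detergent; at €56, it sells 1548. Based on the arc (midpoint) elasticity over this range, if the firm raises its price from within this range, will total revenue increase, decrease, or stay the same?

Arc ε = (-834/13.9)(49.05/1965.0) ≈ -1.498.
|ε| = 1.50 > 1, so demand is elastic. A price rise therefore reduces total revenue.

decrease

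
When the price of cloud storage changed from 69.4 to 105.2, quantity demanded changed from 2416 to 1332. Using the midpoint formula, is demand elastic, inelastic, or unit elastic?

elastic

Arc ε ≈ -1.411.
|ε| = 1.41 > 1.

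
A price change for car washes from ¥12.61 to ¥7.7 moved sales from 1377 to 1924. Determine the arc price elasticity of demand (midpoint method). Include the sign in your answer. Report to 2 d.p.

ΔQ = 1924 − 1377 = 547; ΔP = 7.7 − 12.61 = -4.91.
Midpoints: P̄ = 10.15, Q̄ = 1650.5.
ε = (ΔQ/ΔP)(P̄/Q̄) = (547/-4.91)(10.15/1650.5).

-0.69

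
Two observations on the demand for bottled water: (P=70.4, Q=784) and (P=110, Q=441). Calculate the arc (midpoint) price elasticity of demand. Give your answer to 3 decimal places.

ΔQ = 441 − 784 = -343; ΔP = 110 − 70.4 = 39.6.
Midpoints: P̄ = 90.20, Q̄ = 612.5.
ε = (ΔQ/ΔP)(P̄/Q̄) = (-343/39.6)(90.20/612.5).

-1.276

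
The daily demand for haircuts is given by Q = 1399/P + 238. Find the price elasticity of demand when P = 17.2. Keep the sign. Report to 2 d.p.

At P = 17.2, Q = 319.337.
dQ/dP = −1399/P² = -4.729.
ε = (dQ/dP)(P/Q) = (-4.729)(17.2/319.337).

-0.25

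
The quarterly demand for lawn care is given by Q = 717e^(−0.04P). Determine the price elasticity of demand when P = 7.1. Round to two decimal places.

At P = 7.1, Q = 539.734.
dQ/dP = −0.04·717e^(−0.04P) = −0.04Q = -21.589.
ε = (dQ/dP)(P/Q) = (-21.589)(7.1/539.734).

-0.28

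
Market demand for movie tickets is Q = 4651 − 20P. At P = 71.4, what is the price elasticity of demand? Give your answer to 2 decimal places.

At P = 71.4, Q = 3223.
dQ/dP = −20.
ε = (dQ/dP)(P/Q) = (-20)(71.4/3223).

-0.44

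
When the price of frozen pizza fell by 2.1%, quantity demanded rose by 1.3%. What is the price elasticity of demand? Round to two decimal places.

-0.62

ε = %ΔQ / %ΔP = (1.3)/(-2.1) = -0.619.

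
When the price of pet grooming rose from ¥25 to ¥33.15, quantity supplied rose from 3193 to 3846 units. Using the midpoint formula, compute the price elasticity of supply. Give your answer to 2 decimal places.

0.66

ΔQ = 3846 − 3193 = 653; ΔP = 33.15 − 25 = 8.15.
Midpoints: P̄ = 29.07, Q̄ = 3519.5.
ε_s = (ΔQ/ΔP)(P̄/Q̄) = (653/8.15)(29.07/3519.5).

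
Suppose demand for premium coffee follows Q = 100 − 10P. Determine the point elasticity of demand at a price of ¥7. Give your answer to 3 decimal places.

At P = 7, Q = 30.
dQ/dP = −10.
ε = (dQ/dP)(P/Q) = (-10)(7/30).
|ε| > 1, so demand is elastic at this price.

-2.333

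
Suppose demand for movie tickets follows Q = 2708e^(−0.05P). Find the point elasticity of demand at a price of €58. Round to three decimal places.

At P = 58, Q = 149.003.
dQ/dP = −0.05·2708e^(−0.05P) = −0.05Q = -7.450.
ε = (dQ/dP)(P/Q) = (-7.450)(58/149.003).
|ε| > 1, so demand is elastic at this price.

-2.900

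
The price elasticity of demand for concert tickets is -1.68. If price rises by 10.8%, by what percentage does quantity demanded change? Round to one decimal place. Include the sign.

-18.1%

%ΔQ ≈ ε × %ΔP = (-1.68)(10.8%) = -18.14%.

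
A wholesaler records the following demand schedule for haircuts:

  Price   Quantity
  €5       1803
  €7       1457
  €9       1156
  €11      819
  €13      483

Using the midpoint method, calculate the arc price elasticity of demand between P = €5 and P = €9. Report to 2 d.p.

-0.77

At P = 5, Q = 1803; at P = 9, Q = 1156.
ΔQ = -647, ΔP = 4. Midpoints: P̄ = 7.00, Q̄ = 1479.5.
ε = (ΔQ/ΔP)(P̄/Q̄) = (-647/4)(7.00/1479.5).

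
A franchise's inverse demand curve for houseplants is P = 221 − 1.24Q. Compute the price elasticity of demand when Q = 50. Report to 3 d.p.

-2.565

At Q = 50, P = 221 − 1.24(50) = 159.00.
dP/dQ = −1.24, so dQ/dP = 1/(−1.24) = -0.806.
ε = (dQ/dP)(P/Q) = (-0.806)(159.00/50).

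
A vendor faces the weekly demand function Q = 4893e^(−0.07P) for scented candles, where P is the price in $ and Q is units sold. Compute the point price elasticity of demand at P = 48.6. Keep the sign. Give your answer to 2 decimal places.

-3.40

At P = 48.6, Q = 162.969.
dQ/dP = −0.07·4893e^(−0.07P) = −0.07Q = -11.408.
ε = (dQ/dP)(P/Q) = (-11.408)(48.6/162.969).
|ε| > 1, so demand is elastic at this price.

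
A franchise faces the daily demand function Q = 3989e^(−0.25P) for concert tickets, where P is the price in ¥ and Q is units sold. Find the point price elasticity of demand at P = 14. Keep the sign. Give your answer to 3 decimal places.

-3.500

At P = 14, Q = 120.457.
dQ/dP = −0.25·3989e^(−0.25P) = −0.25Q = -30.114.
ε = (dQ/dP)(P/Q) = (-30.114)(14/120.457).
|ε| > 1, so demand is elastic at this price.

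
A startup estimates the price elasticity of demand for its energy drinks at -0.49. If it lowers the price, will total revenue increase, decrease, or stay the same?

decrease

|ε| = 0.49 < 1, so demand is inelastic. A price cut therefore reduces total revenue.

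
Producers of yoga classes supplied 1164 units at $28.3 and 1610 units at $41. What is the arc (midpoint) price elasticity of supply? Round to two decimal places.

ΔQ = 1610 − 1164 = 446; ΔP = 41 − 28.3 = 12.7.
Midpoints: P̄ = 34.65, Q̄ = 1387.0.
ε_s = (ΔQ/ΔP)(P̄/Q̄) = (446/12.7)(34.65/1387.0).

0.88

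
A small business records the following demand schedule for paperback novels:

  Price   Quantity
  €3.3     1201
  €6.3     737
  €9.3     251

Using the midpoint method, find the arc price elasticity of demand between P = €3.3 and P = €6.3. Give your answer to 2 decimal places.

At P = 3.3, Q = 1201; at P = 6.3, Q = 737.
ΔQ = -464, ΔP = 3.0. Midpoints: P̄ = 4.80, Q̄ = 969.0.
ε = (ΔQ/ΔP)(P̄/Q̄) = (-464/3.0)(4.80/969.0).

-0.77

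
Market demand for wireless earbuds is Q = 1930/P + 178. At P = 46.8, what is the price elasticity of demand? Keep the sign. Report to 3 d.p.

At P = 46.8, Q = 219.239.
dQ/dP = −1930/P² = -0.881.
ε = (dQ/dP)(P/Q) = (-0.881)(46.8/219.239).

-0.188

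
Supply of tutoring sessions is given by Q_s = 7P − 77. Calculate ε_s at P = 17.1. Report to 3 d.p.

2.803

At P = 17.1, Q_s = 42.70.
dQ_s/dP = 7.
ε_s = (dQ_s/dP)(P/Q_s) = (7)(17.1/42.70).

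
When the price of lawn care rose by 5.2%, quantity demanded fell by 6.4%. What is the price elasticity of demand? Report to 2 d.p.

-1.23

ε = %ΔQ / %ΔP = (-6.4)/(5.2) = -1.231.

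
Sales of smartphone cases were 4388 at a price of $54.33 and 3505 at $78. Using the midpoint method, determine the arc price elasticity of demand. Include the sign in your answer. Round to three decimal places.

ΔQ = 3505 − 4388 = -883; ΔP = 78 − 54.33 = 23.67.
Midpoints: P̄ = 66.16, Q̄ = 3946.5.
ε = (ΔQ/ΔP)(P̄/Q̄) = (-883/23.67)(66.16/3946.5).

-0.625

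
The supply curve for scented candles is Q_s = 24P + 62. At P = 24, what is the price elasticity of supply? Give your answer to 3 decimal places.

At P = 24, Q_s = 638.
dQ_s/dP = 24.
ε_s = (dQ_s/dP)(P/Q_s) = (24)(24/638).

0.903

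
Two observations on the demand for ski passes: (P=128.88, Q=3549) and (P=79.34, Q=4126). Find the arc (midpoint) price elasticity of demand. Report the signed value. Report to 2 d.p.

ΔQ = 4126 − 3549 = 577; ΔP = 79.34 − 128.88 = -49.54.
Midpoints: P̄ = 104.11, Q̄ = 3837.5.
ε = (ΔQ/ΔP)(P̄/Q̄) = (577/-49.54)(104.11/3837.5).

-0.32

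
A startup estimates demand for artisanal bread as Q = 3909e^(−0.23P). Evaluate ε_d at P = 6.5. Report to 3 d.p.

-1.495

At P = 6.5, Q = 876.588.
dQ/dP = −0.23·3909e^(−0.23P) = −0.23Q = -201.615.
ε = (dQ/dP)(P/Q) = (-201.615)(6.5/876.588).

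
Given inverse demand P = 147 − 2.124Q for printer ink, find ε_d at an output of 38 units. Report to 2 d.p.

-0.82

At Q = 38, P = 147 − 2.124(38) = 66.29.
dP/dQ = −2.124, so dQ/dP = 1/(−2.124) = -0.471.
ε = (dQ/dP)(P/Q) = (-0.471)(66.29/38).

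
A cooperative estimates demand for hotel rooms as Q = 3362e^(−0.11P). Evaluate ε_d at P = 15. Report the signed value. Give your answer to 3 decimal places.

At P = 15, Q = 645.672.
dQ/dP = −0.11·3362e^(−0.11P) = −0.11Q = -71.024.
ε = (dQ/dP)(P/Q) = (-71.024)(15/645.672).
|ε| > 1, so demand is elastic at this price.

-1.650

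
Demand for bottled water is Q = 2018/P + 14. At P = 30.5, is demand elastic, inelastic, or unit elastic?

Q = 80.164, dQ/dP = -2.169.
ε = (dQ/dP)(P/Q) ≈ -0.825.
|ε| = 0.83 < 1.

inelastic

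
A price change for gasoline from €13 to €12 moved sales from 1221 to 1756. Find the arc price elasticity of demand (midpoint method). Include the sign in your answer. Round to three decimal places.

ΔQ = 1756 − 1221 = 535; ΔP = 12 − 13 = -1.
Midpoints: P̄ = 12.50, Q̄ = 1488.5.
ε = (ΔQ/ΔP)(P̄/Q̄) = (535/-1)(12.50/1488.5).

-4.493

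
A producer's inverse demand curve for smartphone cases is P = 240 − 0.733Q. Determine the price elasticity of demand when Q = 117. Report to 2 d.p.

At Q = 117, P = 240 − 0.733(117) = 154.24.
dP/dQ = −0.733, so dQ/dP = 1/(−0.733) = -1.364.
ε = (dQ/dP)(P/Q) = (-1.364)(154.24/117).

-1.80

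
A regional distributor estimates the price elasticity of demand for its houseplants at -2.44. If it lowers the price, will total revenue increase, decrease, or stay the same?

increase

|ε| = 2.44 > 1, so demand is elastic. A price cut therefore raises total revenue.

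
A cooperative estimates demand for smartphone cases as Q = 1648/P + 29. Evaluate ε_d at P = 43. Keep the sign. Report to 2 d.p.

At P = 43, Q = 67.326.
dQ/dP = −1648/P² = -0.891.
ε = (dQ/dP)(P/Q) = (-0.891)(43/67.326).
|ε| < 1, so demand is inelastic at this price.

-0.57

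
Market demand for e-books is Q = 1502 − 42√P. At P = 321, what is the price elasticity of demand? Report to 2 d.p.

-0.50

At P = 321, Q = 749.508.
dQ/dP = −42/(2√P) = -1.172.
ε = (dQ/dP)(P/Q) = (-1.172)(321/749.508).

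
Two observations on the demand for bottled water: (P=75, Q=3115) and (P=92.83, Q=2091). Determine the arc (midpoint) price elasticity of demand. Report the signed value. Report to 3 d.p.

-1.851

ΔQ = 2091 − 3115 = -1024; ΔP = 92.83 − 75 = 17.83.
Midpoints: P̄ = 83.91, Q̄ = 2603.0.
ε = (ΔQ/ΔP)(P̄/Q̄) = (-1024/17.83)(83.91/2603.0).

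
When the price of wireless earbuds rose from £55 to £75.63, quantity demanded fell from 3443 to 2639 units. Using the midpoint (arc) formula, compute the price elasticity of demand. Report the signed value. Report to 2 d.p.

-0.84

ΔQ = 2639 − 3443 = -804; ΔP = 75.63 − 55 = 20.63.
Midpoints: P̄ = 65.31, Q̄ = 3041.0.
ε = (ΔQ/ΔP)(P̄/Q̄) = (-804/20.63)(65.31/3041.0).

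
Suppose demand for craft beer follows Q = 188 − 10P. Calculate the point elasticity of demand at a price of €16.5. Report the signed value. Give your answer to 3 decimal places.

-7.174

At P = 16.5, Q = 23.
dQ/dP = −10.
ε = (dQ/dP)(P/Q) = (-10)(16.5/23).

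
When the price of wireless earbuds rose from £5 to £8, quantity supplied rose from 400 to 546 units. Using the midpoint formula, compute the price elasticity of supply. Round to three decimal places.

ΔQ = 546 − 400 = 146; ΔP = 8 − 5 = 3.
Midpoints: P̄ = 6.50, Q̄ = 473.0.
ε_s = (ΔQ/ΔP)(P̄/Q̄) = (146/3)(6.50/473.0).

0.669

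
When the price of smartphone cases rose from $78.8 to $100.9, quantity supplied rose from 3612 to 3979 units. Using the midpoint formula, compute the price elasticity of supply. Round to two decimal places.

ΔQ = 3979 − 3612 = 367; ΔP = 100.9 − 78.8 = 22.1.
Midpoints: P̄ = 89.85, Q̄ = 3795.5.
ε_s = (ΔQ/ΔP)(P̄/Q̄) = (367/22.1)(89.85/3795.5).

0.39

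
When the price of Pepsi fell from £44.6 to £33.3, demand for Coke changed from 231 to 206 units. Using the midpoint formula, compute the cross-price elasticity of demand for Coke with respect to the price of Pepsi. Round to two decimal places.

0.39

ΔQ_x = 206 − 231 = -25; ΔP_y = 33.3 − 44.6 = -11.3.
Midpoints: P̄_y = 38.95, Q̄_x = 218.5.
ε_xy = (ΔQ_x/ΔP_y)(P̄_y/Q̄_x) = (-25/-11.3)(38.95/218.5).
ε_xy > 0, so the goods are substitutes.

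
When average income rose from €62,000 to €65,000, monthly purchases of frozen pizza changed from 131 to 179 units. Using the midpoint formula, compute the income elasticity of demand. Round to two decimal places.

ΔQ = 48, ΔI = 3000. Midpoints: Ī = 63,500, Q̄ = 155.0.
ε_I = (ΔQ/ΔI)(Ī/Q̄) = (48/3000)(63500/155.0).
ε_I > 0, so the good is normal.

6.55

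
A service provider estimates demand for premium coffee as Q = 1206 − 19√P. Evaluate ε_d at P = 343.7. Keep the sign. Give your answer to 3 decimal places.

At P = 343.7, Q = 853.756.
dQ/dP = −19/(2√P) = -0.512.
ε = (dQ/dP)(P/Q) = (-0.512)(343.7/853.756).

-0.206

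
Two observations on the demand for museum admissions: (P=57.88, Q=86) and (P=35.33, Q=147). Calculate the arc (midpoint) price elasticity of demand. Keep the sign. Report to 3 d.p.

-1.082

ΔQ = 147 − 86 = 61; ΔP = 35.33 − 57.88 = -22.55.
Midpoints: P̄ = 46.61, Q̄ = 116.5.
ε = (ΔQ/ΔP)(P̄/Q̄) = (61/-22.55)(46.61/116.5).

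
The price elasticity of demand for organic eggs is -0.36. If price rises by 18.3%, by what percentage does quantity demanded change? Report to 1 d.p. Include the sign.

-6.6%

%ΔQ ≈ ε × %ΔP = (-0.36)(18.3%) = -6.59%.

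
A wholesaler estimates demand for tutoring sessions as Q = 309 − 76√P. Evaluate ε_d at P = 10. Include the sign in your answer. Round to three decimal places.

At P = 10, Q = 68.667.
dQ/dP = −76/(2√P) = -12.017.
ε = (dQ/dP)(P/Q) = (-12.017)(10/68.667).

-1.750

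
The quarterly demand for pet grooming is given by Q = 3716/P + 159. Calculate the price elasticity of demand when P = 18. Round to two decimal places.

-0.56

At P = 18, Q = 365.444.
dQ/dP = −3716/P² = -11.469.
ε = (dQ/dP)(P/Q) = (-11.469)(18/365.444).
|ε| < 1, so demand is inelastic at this price.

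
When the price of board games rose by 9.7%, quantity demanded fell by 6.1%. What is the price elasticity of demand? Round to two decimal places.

-0.63

ε = %ΔQ / %ΔP = (-6.1)/(9.7) = -0.629.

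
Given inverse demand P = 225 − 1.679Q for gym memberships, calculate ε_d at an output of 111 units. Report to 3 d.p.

At Q = 111, P = 225 − 1.679(111) = 38.63.
dP/dQ = −1.679, so dQ/dP = 1/(−1.679) = -0.596.
ε = (dQ/dP)(P/Q) = (-0.596)(38.63/111).

-0.207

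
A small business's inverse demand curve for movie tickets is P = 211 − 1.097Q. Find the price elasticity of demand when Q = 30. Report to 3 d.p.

At Q = 30, P = 211 − 1.097(30) = 178.09.
dP/dQ = −1.097, so dQ/dP = 1/(−1.097) = -0.912.
ε = (dQ/dP)(P/Q) = (-0.912)(178.09/30).

-5.411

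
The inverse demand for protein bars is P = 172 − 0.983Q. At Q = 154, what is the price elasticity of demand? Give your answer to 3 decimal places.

At Q = 154, P = 172 − 0.983(154) = 20.62.
dP/dQ = −0.983, so dQ/dP = 1/(−0.983) = -1.017.
ε = (dQ/dP)(P/Q) = (-1.017)(20.62/154).

-0.136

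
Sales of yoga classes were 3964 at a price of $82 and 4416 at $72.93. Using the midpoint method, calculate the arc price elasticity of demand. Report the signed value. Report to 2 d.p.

-0.92

ΔQ = 4416 − 3964 = 452; ΔP = 72.93 − 82 = -9.07.
Midpoints: P̄ = 77.47, Q̄ = 4190.0.
ε = (ΔQ/ΔP)(P̄/Q̄) = (452/-9.07)(77.47/4190.0).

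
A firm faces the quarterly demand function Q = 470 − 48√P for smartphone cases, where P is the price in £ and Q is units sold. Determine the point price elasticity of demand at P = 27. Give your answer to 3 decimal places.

At P = 27, Q = 220.585.
dQ/dP = −48/(2√P) = -4.619.
ε = (dQ/dP)(P/Q) = (-4.619)(27/220.585).
|ε| < 1, so demand is inelastic at this price.

-0.565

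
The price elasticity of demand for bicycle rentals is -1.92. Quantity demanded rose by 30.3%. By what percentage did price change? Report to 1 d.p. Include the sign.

-15.8%

%ΔP ≈ %ΔQ / ε = (30.3%)/(-1.92) = -15.78%.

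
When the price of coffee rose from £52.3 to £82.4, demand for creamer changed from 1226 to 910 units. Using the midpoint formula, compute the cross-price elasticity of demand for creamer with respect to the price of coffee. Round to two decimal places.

ΔQ_x = 910 − 1226 = -316; ΔP_y = 82.4 − 52.3 = 30.1.
Midpoints: P̄_y = 67.35, Q̄_x = 1068.0.
ε_xy = (ΔQ_x/ΔP_y)(P̄_y/Q̄_x) = (-316/30.1)(67.35/1068.0).

-0.66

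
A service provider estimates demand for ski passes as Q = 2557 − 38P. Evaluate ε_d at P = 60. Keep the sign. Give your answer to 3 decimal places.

At P = 60, Q = 277.
dQ/dP = −38.
ε = (dQ/dP)(P/Q) = (-38)(60/277).
|ε| > 1, so demand is elastic at this price.

-8.231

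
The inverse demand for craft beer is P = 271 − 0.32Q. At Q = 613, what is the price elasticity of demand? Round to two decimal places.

-0.38

At Q = 613, P = 271 − 0.32(613) = 74.84.
dP/dQ = −0.32, so dQ/dP = 1/(−0.32) = -3.125.
ε = (dQ/dP)(P/Q) = (-3.125)(74.84/613).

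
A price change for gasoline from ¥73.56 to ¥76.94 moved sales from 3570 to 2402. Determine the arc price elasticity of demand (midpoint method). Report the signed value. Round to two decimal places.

ΔQ = 2402 − 3570 = -1168; ΔP = 76.94 − 73.56 = 3.38.
Midpoints: P̄ = 75.25, Q̄ = 2986.0.
ε = (ΔQ/ΔP)(P̄/Q̄) = (-1168/3.38)(75.25/2986.0).

-8.71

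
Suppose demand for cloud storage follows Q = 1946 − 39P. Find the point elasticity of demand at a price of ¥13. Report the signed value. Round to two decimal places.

-0.35

At P = 13, Q = 1439.
dQ/dP = −39.
ε = (dQ/dP)(P/Q) = (-39)(13/1439).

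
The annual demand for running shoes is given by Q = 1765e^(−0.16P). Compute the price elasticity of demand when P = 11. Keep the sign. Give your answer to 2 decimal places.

-1.76

At P = 11, Q = 303.659.
dQ/dP = −0.16·1765e^(−0.16P) = −0.16Q = -48.585.
ε = (dQ/dP)(P/Q) = (-48.585)(11/303.659).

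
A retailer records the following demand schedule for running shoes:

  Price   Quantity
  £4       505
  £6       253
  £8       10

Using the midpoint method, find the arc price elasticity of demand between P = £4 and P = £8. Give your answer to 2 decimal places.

-2.88

At P = 4, Q = 505; at P = 8, Q = 10.
ΔQ = -495, ΔP = 4. Midpoints: P̄ = 6.00, Q̄ = 257.5.
ε = (ΔQ/ΔP)(P̄/Q̄) = (-495/4)(6.00/257.5).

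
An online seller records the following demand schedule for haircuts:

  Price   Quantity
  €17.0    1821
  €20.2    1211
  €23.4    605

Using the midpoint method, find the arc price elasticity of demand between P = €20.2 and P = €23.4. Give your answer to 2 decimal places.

-4.55

At P = 20.2, Q = 1211; at P = 23.4, Q = 605.
ΔQ = -606, ΔP = 3.2. Midpoints: P̄ = 21.80, Q̄ = 908.0.
ε = (ΔQ/ΔP)(P̄/Q̄) = (-606/3.2)(21.80/908.0).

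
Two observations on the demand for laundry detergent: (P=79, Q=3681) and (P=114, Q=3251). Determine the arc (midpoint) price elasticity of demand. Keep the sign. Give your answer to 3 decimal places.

-0.342

ΔQ = 3251 − 3681 = -430; ΔP = 114 − 79 = 35.
Midpoints: P̄ = 96.50, Q̄ = 3466.0.
ε = (ΔQ/ΔP)(P̄/Q̄) = (-430/35)(96.50/3466.0).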